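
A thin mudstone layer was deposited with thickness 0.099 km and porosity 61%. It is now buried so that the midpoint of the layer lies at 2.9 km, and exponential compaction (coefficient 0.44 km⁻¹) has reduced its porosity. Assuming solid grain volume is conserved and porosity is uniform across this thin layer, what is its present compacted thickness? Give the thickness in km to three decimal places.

Porosity at 2.9 km: phi = 0.61·exp(−0.44×2.9) = 0.1703
Solid-volume conservation: h(1−phi) = h₀(1−phi₀) ⇒ h = h₀·(1−phi₀)/(1−phi)
h = 0.099 × (1 − 0.61)/(1 − 0.1703) = 0.099 × 0.4700 = 0.0465 km

0.047 km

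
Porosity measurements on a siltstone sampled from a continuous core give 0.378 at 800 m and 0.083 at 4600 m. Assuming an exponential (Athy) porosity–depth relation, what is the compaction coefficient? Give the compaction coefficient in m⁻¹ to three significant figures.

0.000399 m⁻¹

Working in km (1 km = 1000 m; k in km⁻¹ = k in m⁻¹ × 1000):
Athy: phi(z) = phi₀ e^(−kz) ⇒ phi₁/phi₂ = e^{k(z₂−z₁)} ⇒ k = ln(phi₁/phi₂)/(z₂−z₁)
k = ln(0.378/0.083) / (4.6 − 0.8) = ln(4.554) / 3.8 = 1.5161 / 3.8 = 0.399 km⁻¹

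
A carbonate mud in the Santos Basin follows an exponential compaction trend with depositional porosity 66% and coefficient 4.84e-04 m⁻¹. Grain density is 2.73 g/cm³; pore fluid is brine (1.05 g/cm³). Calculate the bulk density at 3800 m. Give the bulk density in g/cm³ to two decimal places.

Working in km (1 km = 1000 m; β in km⁻¹ = β in m⁻¹ × 1000):
Porosity at depth: n = 0.66·exp(−0.484×3.8) = 0.66×0.1589 = 0.1049
Bulk density: ρ_b = (1−n)ρ_g + n·ρ_f = 0.8951×2.73 + 0.1049×1.05
       = 2.444 + 0.110 = 2.554 g/cm³

2.55 g/cm³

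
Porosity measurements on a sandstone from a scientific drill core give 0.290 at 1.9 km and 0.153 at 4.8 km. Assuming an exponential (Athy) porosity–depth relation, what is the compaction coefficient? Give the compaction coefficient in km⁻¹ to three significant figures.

Athy: phi(z) = phi₀ e^(−kz) ⇒ phi₁/phi₂ = e^{k(z₂−z₁)} ⇒ k = ln(phi₁/phi₂)/(z₂−z₁)
k = ln(0.29/0.153) / (4.8 − 1.9) = ln(1.895) / 2.9 = 0.6394 / 2.9 = 0.2205 km⁻¹

0.220 km⁻¹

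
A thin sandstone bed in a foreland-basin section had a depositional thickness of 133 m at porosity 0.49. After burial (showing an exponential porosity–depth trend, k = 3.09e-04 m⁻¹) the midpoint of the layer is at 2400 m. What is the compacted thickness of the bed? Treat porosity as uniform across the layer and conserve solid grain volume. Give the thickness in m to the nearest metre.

Working in km (1 km = 1000 m; k in km⁻¹ = k in m⁻¹ × 1000):
Porosity at 2.4 km: φ = 0.49·exp(−0.309×2.4) = 0.2334
Solid-volume conservation: h(1−φ) = h₀(1−φ₀) ⇒ h = h₀·(1−φ₀)/(1−φ)
h = 0.133 × (1 − 0.49)/(1 − 0.2334) = 0.133 × 0.6653 = 0.0885 km

88 m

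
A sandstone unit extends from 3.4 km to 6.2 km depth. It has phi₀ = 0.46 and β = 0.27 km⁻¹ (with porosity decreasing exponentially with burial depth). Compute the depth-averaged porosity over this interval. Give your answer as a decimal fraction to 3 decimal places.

⟨phi⟩ = (1/(z₂−z₁)) ∫ phi₀ e^(−βz) dz = phi₀·(e^(−β·z₁) − e^(−β·z₂)) / (β·(z₂−z₁))
e^(−0.27×3.4) = 0.3993; e^(−0.27×6.2) = 0.1875
⟨phi⟩ = 0.46 × (0.3993 − 0.1875) / (0.27 × 2.8) = 0.46 × 0.2802 = 0.1289

0.129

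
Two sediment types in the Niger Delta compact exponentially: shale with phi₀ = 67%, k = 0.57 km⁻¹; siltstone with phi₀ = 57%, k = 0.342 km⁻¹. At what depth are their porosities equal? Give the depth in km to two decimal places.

0.71 km

Set phi₀ₐ e^(−kₐd) = phi₀ᵦ e^(−kᵦd) ⇒ ln(phi₀ₐ/phi₀ᵦ) = (kₐ − kᵦ)·d
d = ln(0.67/0.57) / (0.57 − 0.342) = 0.1616 / 0.228 = 0.709 km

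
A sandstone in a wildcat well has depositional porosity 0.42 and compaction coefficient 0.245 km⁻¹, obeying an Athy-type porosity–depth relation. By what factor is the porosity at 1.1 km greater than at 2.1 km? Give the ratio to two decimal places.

n(Z₁)/n(Z₂) = e^(−c·Z₁)/e^(−c·Z₂) = e^{c(Z₂−Z₁)}
= exp(0.245 × 1) = exp(0.245) = 1.2776

1.28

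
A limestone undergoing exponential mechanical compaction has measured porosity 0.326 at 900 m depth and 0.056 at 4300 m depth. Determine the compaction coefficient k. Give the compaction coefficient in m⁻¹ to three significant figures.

0.000518 m⁻¹

Working in km (1 km = 1000 m; k in km⁻¹ = k in m⁻¹ × 1000):
Athy: phi(Z) = phi₀ e^(−kZ) ⇒ phi₁/phi₂ = e^{k(Z₂−Z₁)} ⇒ k = ln(phi₁/phi₂)/(Z₂−Z₁)
k = ln(0.326/0.056) / (4.3 − 0.9) = ln(5.821) / 3.4 = 1.7615 / 3.4 = 0.5181 km⁻¹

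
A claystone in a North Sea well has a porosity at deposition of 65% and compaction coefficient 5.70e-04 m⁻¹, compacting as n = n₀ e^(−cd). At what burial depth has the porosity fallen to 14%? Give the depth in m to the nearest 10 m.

Working in km (1 km = 1000 m; c in km⁻¹ = c in m⁻¹ × 1000):
Invert Athy's law: d = ln(n₀/n) / c
d = ln(0.65/0.14) / 0.57 = ln(4.643) / 0.57 = 1.5353 / 0.57 = 2.694 km

2690 m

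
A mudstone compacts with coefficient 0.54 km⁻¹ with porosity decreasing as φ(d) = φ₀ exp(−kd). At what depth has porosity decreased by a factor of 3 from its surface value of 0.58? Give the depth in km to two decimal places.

2.03 km

φ/φ₀ = 1/3 ⇒ exp(−k·d) = 1/3 ⇒ d = ln(3) / k
d = 1.0986 / 0.54 = 2.034 km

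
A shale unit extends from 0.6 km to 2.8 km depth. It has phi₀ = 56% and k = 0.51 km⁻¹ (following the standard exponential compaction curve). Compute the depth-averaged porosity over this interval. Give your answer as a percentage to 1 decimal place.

24.8%

⟨phi⟩ = (1/(z₂−z₁)) ∫ phi₀ e^(−kz) dz = phi₀·(e^(−k·z₁) − e^(−k·z₂)) / (k·(z₂−z₁))
e^(−0.51×0.6) = 0.7364; e^(−0.51×2.8) = 0.2398
⟨phi⟩ = 0.56 × (0.7364 − 0.2398) / (0.51 × 2.2) = 0.56 × 0.4426 = 0.2479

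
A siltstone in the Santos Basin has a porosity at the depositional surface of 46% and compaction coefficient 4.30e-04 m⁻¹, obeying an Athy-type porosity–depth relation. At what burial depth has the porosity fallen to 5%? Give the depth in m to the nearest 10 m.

5160 m

Working in km (1 km = 1000 m; k in km⁻¹ = k in m⁻¹ × 1000):
Invert Athy's law: d = ln(phi₀/phi) / k
d = ln(0.46/0.05) / 0.43 = ln(9.2) / 0.43 = 2.2192 / 0.43 = 5.161 km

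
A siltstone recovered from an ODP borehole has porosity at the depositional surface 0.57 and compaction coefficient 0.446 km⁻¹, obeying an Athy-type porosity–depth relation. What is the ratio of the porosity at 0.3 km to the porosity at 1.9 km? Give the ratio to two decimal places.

2.04

φ(Z₁)/φ(Z₂) = e^(−c·Z₁)/e^(−c·Z₂) = e^{c(Z₂−Z₁)}
= exp(0.446 × 1.6) = exp(0.7136) = 2.0413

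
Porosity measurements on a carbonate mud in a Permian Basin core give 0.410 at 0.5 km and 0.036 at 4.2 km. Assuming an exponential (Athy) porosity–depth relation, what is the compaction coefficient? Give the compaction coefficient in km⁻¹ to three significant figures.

0.657 km⁻¹

Athy: phi(z) = phi₀ e^(−cz) ⇒ phi₁/phi₂ = e^{c(z₂−z₁)} ⇒ c = ln(phi₁/phi₂)/(z₂−z₁)
c = ln(0.41/0.036) / (4.2 − 0.5) = ln(11.39) / 3.7 = 2.4326 / 3.7 = 0.6575 km⁻¹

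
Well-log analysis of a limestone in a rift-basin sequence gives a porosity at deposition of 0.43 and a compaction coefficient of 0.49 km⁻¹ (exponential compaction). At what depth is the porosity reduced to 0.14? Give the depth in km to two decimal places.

2.29 km

Invert Athy's law: Z = ln(phi₀/phi) / k
Z = ln(0.43/0.14) / 0.49 = ln(3.071) / 0.49 = 1.1221 / 0.49 = 2.290 km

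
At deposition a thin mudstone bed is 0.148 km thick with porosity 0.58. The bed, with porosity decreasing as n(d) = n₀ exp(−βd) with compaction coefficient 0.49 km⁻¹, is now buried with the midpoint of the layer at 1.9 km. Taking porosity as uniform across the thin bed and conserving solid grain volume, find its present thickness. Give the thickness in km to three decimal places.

Porosity at 1.9 km: n = 0.58·exp(−0.49×1.9) = 0.2286
Solid-volume conservation: h(1−n) = h₀(1−n₀) ⇒ h = h₀·(1−n₀)/(1−n)
h = 0.148 × (1 − 0.58)/(1 − 0.2286) = 0.148 × 0.5445 = 0.0806 km

0.081 km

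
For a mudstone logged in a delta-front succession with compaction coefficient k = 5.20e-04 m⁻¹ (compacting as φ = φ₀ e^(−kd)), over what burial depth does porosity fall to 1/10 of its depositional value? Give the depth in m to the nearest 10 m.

4430 m

Working in km (1 km = 1000 m; k in km⁻¹ = k in m⁻¹ × 1000):
φ/φ₀ = 1/10 ⇒ exp(−k·d) = 1/10 ⇒ d = ln(10) / k
d = 2.3026 / 0.52 = 4.428 km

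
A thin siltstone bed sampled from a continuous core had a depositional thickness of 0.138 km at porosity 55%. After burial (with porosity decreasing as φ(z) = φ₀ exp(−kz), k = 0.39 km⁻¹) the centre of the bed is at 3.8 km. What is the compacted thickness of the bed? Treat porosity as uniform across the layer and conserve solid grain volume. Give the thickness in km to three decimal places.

Porosity at 3.8 km: φ = 0.55·exp(−0.39×3.8) = 0.1250
Solid-volume conservation: h(1−φ) = h₀(1−φ₀) ⇒ h = h₀·(1−φ₀)/(1−φ)
h = 0.138 × (1 − 0.55)/(1 − 0.1250) = 0.138 × 0.5143 = 0.0710 km

0.071 km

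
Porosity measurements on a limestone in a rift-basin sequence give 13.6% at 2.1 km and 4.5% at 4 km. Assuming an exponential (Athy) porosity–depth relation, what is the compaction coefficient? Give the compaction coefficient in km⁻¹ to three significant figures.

Athy: phi(d) = phi₀ e^(−βd) ⇒ phi₁/phi₂ = e^{β(d₂−d₁)} ⇒ β = ln(phi₁/phi₂)/(d₂−d₁)
β = ln(0.136/0.045) / (4 − 2.1) = ln(3.022) / 1.9 = 1.1060 / 1.9 = 0.5821 km⁻¹

0.582 km⁻¹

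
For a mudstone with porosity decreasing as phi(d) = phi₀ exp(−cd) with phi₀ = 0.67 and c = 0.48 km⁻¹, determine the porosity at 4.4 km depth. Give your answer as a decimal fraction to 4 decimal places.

0.0811

phi = phi₀·exp(−c·d) = 0.67 × exp(−0.48 × 4.4) = 0.67 × exp(−2.112)
  = 0.67 × 0.1210 = 0.0811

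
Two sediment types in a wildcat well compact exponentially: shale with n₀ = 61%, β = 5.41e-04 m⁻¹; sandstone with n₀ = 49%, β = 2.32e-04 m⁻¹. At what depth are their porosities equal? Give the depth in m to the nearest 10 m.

710 m

Working in km (1 km = 1000 m; β in km⁻¹ = β in m⁻¹ × 1000):
Set n₀ₐ e^(−βₐz) = n₀ᵦ e^(−βᵦz) ⇒ ln(n₀ₐ/n₀ᵦ) = (βₐ − βᵦ)·z
z = ln(0.61/0.49) / (0.541 − 0.232) = 0.2191 / 0.309 = 0.709 km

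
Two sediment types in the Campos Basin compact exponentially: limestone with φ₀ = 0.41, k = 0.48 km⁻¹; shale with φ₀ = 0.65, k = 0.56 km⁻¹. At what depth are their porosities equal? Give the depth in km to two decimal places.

Set φ₀ₐ e^(−kₐZ) = φ₀ᵦ e^(−kᵦZ) ⇒ ln(φ₀ₐ/φ₀ᵦ) = (kₐ − kᵦ)·Z
Z = ln(0.41/0.65) / (0.48 − 0.56) = -0.4608 / -0.08 = 5.760 km

5.76 km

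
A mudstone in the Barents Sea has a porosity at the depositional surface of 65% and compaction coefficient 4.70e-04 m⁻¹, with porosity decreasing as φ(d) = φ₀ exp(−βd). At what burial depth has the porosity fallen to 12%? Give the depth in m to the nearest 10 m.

3590 m

Working in km (1 km = 1000 m; β in km⁻¹ = β in m⁻¹ × 1000):
Invert Athy's law: d = ln(φ₀/φ) / β
d = ln(0.65/0.12) / 0.47 = ln(5.417) / 0.47 = 1.6895 / 0.47 = 3.595 km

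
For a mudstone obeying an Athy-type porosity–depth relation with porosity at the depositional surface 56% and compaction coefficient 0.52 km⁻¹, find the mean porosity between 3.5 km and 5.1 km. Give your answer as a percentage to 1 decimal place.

6.2%

⟨phi⟩ = (1/(Z₂−Z₁)) ∫ phi₀ e^(−kZ) dZ = phi₀·(e^(−k·Z₁) − e^(−k·Z₂)) / (k·(Z₂−Z₁))
e^(−0.52×3.5) = 0.1620; e^(−0.52×5.1) = 0.0705
⟨phi⟩ = 0.56 × (0.1620 − 0.0705) / (0.52 × 1.6) = 0.56 × 0.1100 = 0.0616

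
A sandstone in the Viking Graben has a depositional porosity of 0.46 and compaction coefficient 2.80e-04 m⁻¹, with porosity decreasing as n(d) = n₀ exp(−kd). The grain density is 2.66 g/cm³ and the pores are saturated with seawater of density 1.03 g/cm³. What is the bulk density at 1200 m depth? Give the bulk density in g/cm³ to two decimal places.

Working in km (1 km = 1000 m; k in km⁻¹ = k in m⁻¹ × 1000):
Porosity at depth: n = 0.46·exp(−0.28×1.2) = 0.46×0.7146 = 0.3287
Bulk density: ρ_b = (1−n)ρ_g + n·ρ_f = 0.6713×2.66 + 0.3287×1.03
       = 1.786 + 0.339 = 2.124 g/cm³

2.12 g/cm³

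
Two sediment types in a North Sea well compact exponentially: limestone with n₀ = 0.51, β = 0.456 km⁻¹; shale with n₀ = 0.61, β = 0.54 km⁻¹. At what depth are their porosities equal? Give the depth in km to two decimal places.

Set n₀ₐ e^(−βₐd) = n₀ᵦ e^(−βᵦd) ⇒ ln(n₀ₐ/n₀ᵦ) = (βₐ − βᵦ)·d
d = ln(0.51/0.61) / (0.456 − 0.54) = -0.1790 / -0.084 = 2.132 km

2.13 km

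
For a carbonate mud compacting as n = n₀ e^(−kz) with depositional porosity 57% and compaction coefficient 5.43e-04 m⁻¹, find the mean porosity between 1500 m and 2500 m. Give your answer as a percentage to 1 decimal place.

Working in km (1 km = 1000 m; k in km⁻¹ = k in m⁻¹ × 1000):
⟨n⟩ = (1/(z₂−z₁)) ∫ n₀ e^(−kz) dz = n₀·(e^(−k·z₁) − e^(−k·z₂)) / (k·(z₂−z₁))
e^(−0.543×1.5) = 0.4429; e^(−0.543×2.5) = 0.2573
⟨n⟩ = 0.57 × (0.4429 − 0.2573) / (0.543 × 1) = 0.57 × 0.3417 = 0.1948

19.5%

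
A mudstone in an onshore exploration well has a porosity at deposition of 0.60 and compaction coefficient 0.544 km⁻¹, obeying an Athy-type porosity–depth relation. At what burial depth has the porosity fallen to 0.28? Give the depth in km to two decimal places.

1.40 km

Invert Athy's law: d = ln(phi₀/phi) / k
d = ln(0.6/0.28) / 0.544 = ln(2.143) / 0.544 = 0.7621 / 0.544 = 1.401 km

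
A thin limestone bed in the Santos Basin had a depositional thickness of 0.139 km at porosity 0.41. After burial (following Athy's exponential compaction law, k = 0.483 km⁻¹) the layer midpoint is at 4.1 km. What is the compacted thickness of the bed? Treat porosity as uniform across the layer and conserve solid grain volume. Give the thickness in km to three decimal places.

0.087 km

Porosity at 4.1 km: phi = 0.41·exp(−0.483×4.1) = 0.0566
Solid-volume conservation: h(1−phi) = h₀(1−phi₀) ⇒ h = h₀·(1−phi₀)/(1−phi)
h = 0.139 × (1 − 0.41)/(1 − 0.0566) = 0.139 × 0.6254 = 0.0869 km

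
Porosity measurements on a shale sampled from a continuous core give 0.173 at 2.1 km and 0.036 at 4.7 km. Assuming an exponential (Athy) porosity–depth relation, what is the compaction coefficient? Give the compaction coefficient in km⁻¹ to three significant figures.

Athy: phi(Z) = phi₀ e^(−cZ) ⇒ phi₁/phi₂ = e^{c(Z₂−Z₁)} ⇒ c = ln(phi₁/phi₂)/(Z₂−Z₁)
c = ln(0.173/0.036) / (4.7 − 2.1) = ln(4.806) / 2.6 = 1.5698 / 2.6 = 0.6038 km⁻¹

0.604 km⁻¹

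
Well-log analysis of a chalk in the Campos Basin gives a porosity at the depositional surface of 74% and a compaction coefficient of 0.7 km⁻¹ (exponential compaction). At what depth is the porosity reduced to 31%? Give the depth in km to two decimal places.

Invert Athy's law: d = ln(phi₀/phi) / k
d = ln(0.74/0.31) / 0.7 = ln(2.387) / 0.7 = 0.8701 / 0.7 = 1.243 km

1.24 km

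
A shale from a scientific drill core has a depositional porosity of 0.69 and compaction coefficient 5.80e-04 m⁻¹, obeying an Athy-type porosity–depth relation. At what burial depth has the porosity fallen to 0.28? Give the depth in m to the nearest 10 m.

1560 m

Working in km (1 km = 1000 m; β in km⁻¹ = β in m⁻¹ × 1000):
Invert Athy's law: Z = ln(n₀/n) / β
Z = ln(0.69/0.28) / 0.58 = ln(2.464) / 0.58 = 0.9019 / 0.58 = 1.555 km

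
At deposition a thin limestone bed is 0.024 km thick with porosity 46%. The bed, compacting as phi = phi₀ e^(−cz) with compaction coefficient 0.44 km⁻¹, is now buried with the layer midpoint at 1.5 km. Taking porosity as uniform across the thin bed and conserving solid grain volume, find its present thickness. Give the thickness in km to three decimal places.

0.017 km

Porosity at 1.5 km: phi = 0.46·exp(−0.44×1.5) = 0.2378
Solid-volume conservation: h(1−phi) = h₀(1−phi₀) ⇒ h = h₀·(1−phi₀)/(1−phi)
h = 0.024 × (1 − 0.46)/(1 − 0.2378) = 0.024 × 0.7084 = 0.0170 km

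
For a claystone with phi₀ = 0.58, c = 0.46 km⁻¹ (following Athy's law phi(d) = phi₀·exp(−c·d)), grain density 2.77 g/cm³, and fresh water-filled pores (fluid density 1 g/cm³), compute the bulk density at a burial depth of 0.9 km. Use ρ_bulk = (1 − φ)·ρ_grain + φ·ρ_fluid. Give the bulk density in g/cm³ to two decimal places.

Porosity at depth: phi = 0.58·exp(−0.46×0.9) = 0.58×0.6610 = 0.3834
Bulk density: ρ_b = (1−phi)ρ_g + phi·ρ_f = 0.6166×2.77 + 0.3834×1
       = 1.708 + 0.383 = 2.091 g/cm³

2.09 g/cm³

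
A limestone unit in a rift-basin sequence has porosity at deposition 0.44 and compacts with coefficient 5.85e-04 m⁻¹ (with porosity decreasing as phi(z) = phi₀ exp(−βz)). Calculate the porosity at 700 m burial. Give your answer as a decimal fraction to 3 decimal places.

0.292

Working in km (1 km = 1000 m; β in km⁻¹ = β in m⁻¹ × 1000):
phi = phi₀·exp(−β·z) = 0.44 × exp(−0.585 × 0.7) = 0.44 × exp(−0.4095)
  = 0.44 × 0.6640 = 0.2922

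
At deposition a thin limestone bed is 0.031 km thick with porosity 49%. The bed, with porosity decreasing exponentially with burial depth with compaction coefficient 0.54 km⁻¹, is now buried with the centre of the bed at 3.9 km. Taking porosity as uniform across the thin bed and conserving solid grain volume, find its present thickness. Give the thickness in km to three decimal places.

0.017 km

Porosity at 3.9 km: phi = 0.49·exp(−0.54×3.9) = 0.0596
Solid-volume conservation: h(1−phi) = h₀(1−phi₀) ⇒ h = h₀·(1−phi₀)/(1−phi)
h = 0.031 × (1 − 0.49)/(1 − 0.0596) = 0.031 × 0.5423 = 0.0168 km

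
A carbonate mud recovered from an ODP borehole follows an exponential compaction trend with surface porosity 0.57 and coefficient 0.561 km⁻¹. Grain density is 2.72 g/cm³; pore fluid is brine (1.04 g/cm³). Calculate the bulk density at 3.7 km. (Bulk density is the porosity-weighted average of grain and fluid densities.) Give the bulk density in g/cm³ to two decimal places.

2.60 g/cm³

Porosity at depth: phi = 0.57·exp(−0.561×3.7) = 0.57×0.1255 = 0.0715
Bulk density: ρ_b = (1−phi)ρ_g + phi·ρ_f = 0.9285×2.72 + 0.0715×1.04
       = 2.525 + 0.074 = 2.600 g/cm³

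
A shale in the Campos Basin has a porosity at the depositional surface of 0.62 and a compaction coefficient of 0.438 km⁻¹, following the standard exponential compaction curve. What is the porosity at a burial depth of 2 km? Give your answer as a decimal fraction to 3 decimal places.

0.258

φ = φ₀·exp(−c·d) = 0.62 × exp(−0.438 × 2) = 0.62 × exp(−0.876)
  = 0.62 × 0.4164 = 0.2582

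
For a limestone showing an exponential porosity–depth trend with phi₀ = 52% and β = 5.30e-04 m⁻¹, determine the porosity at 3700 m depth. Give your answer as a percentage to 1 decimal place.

Working in km (1 km = 1000 m; β in km⁻¹ = β in m⁻¹ × 1000):
phi = phi₀·exp(−β·Z) = 0.52 × exp(−0.53 × 3.7) = 0.52 × exp(−1.961)
  = 0.52 × 0.1407 = 0.0732

7.3%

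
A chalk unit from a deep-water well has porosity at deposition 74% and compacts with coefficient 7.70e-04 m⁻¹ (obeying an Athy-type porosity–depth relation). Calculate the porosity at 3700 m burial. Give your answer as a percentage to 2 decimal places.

4.28%

Working in km (1 km = 1000 m; k in km⁻¹ = k in m⁻¹ × 1000):
n = n₀·exp(−k·Z) = 0.74 × exp(−0.77 × 3.7) = 0.74 × exp(−2.849)
  = 0.74 × 0.0579 = 0.0428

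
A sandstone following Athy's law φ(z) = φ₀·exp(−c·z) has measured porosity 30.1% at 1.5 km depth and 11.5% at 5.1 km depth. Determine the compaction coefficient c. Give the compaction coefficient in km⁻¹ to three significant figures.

Athy: φ(z) = φ₀ e^(−cz) ⇒ φ₁/φ₂ = e^{c(z₂−z₁)} ⇒ c = ln(φ₁/φ₂)/(z₂−z₁)
c = ln(0.301/0.115) / (5.1 − 1.5) = ln(2.617) / 3.6 = 0.9622 / 3.6 = 0.2673 km⁻¹

0.267 km⁻¹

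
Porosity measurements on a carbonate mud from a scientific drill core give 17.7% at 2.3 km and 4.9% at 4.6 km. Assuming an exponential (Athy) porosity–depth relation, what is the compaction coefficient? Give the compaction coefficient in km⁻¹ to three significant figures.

0.558 km⁻¹

Athy: φ(d) = φ₀ e^(−cd) ⇒ φ₁/φ₂ = e^{c(d₂−d₁)} ⇒ c = ln(φ₁/φ₂)/(d₂−d₁)
c = ln(0.177/0.049) / (4.6 − 2.3) = ln(3.612) / 2.3 = 1.2843 / 2.3 = 0.5584 km⁻¹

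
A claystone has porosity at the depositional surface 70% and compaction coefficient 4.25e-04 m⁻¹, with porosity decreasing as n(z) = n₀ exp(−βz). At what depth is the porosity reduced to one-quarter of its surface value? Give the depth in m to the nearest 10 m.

3260 m

Working in km (1 km = 1000 m; β in km⁻¹ = β in m⁻¹ × 1000):
n/n₀ = 1/4 ⇒ exp(−β·z) = 1/4 ⇒ z = ln(4) / β
z = 1.3863 / 0.425 = 3.262 km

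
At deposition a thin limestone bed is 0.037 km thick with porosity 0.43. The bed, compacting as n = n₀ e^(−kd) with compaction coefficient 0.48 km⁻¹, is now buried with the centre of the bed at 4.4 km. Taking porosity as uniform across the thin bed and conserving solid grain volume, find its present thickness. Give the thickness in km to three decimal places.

Porosity at 4.4 km: n = 0.43·exp(−0.48×4.4) = 0.0520
Solid-volume conservation: h(1−n) = h₀(1−n₀) ⇒ h = h₀·(1−n₀)/(1−n)
h = 0.037 × (1 − 0.43)/(1 − 0.0520) = 0.037 × 0.6013 = 0.0222 km

0.022 km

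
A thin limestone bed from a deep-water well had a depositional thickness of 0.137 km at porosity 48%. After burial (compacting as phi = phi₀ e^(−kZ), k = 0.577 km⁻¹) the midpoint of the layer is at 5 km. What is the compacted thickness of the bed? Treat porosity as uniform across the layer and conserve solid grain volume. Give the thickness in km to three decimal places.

0.073 km

Porosity at 5 km: phi = 0.48·exp(−0.577×5) = 0.0268
Solid-volume conservation: h(1−phi) = h₀(1−phi₀) ⇒ h = h₀·(1−phi₀)/(1−phi)
h = 0.137 × (1 − 0.48)/(1 − 0.0268) = 0.137 × 0.5343 = 0.0732 km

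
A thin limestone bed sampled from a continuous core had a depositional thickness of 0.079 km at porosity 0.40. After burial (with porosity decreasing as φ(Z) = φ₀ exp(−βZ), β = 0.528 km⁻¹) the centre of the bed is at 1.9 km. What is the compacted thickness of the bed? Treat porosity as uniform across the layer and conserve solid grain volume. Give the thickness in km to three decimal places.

Porosity at 1.9 km: φ = 0.4·exp(−0.528×1.9) = 0.1467
Solid-volume conservation: h(1−φ) = h₀(1−φ₀) ⇒ h = h₀·(1−φ₀)/(1−φ)
h = 0.079 × (1 − 0.4)/(1 − 0.1467) = 0.079 × 0.7031 = 0.0555 km

0.056 km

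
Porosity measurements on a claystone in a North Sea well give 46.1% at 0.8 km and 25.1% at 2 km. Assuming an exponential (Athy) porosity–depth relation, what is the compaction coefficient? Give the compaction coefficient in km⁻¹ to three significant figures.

0.507 km⁻¹

Athy: n(z) = n₀ e^(−βz) ⇒ n₁/n₂ = e^{β(z₂−z₁)} ⇒ β = ln(n₁/n₂)/(z₂−z₁)
β = ln(0.461/0.251) / (2 − 0.8) = ln(1.837) / 1.2 = 0.6079 / 1.2 = 0.5066 km⁻¹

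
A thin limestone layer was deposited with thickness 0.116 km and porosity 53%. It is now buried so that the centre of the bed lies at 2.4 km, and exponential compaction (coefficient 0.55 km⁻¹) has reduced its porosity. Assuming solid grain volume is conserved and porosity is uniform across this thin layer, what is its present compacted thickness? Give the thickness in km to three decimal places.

0.064 km

Porosity at 2.4 km: n = 0.53·exp(−0.55×2.4) = 0.1416
Solid-volume conservation: h(1−n) = h₀(1−n₀) ⇒ h = h₀·(1−n₀)/(1−n)
h = 0.116 × (1 − 0.53)/(1 − 0.1416) = 0.116 × 0.5475 = 0.0635 km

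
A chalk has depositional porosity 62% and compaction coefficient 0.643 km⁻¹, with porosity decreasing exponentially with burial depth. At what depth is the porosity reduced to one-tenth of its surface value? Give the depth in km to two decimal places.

phi/phi₀ = 1/10 ⇒ exp(−k·d) = 1/10 ⇒ d = ln(10) / k
d = 2.3026 / 0.643 = 3.581 km

3.58 km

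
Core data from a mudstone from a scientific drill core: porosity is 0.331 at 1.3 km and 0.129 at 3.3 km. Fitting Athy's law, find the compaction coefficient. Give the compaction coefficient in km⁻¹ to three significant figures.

0.471 km⁻¹

Athy: φ(z) = φ₀ e^(−kz) ⇒ φ₁/φ₂ = e^{k(z₂−z₁)} ⇒ k = ln(φ₁/φ₂)/(z₂−z₁)
k = ln(0.331/0.129) / (3.3 − 1.3) = ln(2.566) / 2 = 0.9423 / 2 = 0.4712 km⁻¹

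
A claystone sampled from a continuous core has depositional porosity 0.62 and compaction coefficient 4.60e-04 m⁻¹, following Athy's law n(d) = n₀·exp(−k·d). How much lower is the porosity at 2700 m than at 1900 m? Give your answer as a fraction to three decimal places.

Working in km (1 km = 1000 m; k in km⁻¹ = k in m⁻¹ × 1000):
n(1.9) = 0.62·e^(−0.46×1.9) = 0.2587
n(2.7) = 0.62·e^(−0.46×2.7) = 0.1791
Δn = 0.2587 − 0.1791 = 0.0797

0.080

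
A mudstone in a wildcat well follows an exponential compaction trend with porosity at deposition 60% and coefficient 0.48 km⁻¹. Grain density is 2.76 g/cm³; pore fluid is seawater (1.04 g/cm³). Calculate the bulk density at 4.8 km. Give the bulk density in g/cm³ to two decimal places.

Porosity at depth: φ = 0.6·exp(−0.48×4.8) = 0.6×0.0999 = 0.0599
Bulk density: ρ_b = (1−φ)ρ_g + φ·ρ_f = 0.9401×2.76 + 0.0599×1.04
       = 2.595 + 0.062 = 2.657 g/cm³

2.66 g/cm³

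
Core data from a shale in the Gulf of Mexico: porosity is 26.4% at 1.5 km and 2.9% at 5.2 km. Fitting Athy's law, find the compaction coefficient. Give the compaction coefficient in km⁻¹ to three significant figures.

0.597 km⁻¹

Athy: φ(z) = φ₀ e^(−cz) ⇒ φ₁/φ₂ = e^{c(z₂−z₁)} ⇒ c = ln(φ₁/φ₂)/(z₂−z₁)
c = ln(0.264/0.029) / (5.2 − 1.5) = ln(9.103) / 3.7 = 2.2087 / 3.7 = 0.5969 km⁻¹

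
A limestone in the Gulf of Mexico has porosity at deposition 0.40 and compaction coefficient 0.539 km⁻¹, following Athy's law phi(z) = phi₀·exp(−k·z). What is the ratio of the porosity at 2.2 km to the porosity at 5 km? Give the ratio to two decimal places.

phi(z₁)/phi(z₂) = e^(−k·z₁)/e^(−k·z₂) = e^{k(z₂−z₁)}
= exp(0.539 × 2.8) = exp(1.509) = 4.5231

4.52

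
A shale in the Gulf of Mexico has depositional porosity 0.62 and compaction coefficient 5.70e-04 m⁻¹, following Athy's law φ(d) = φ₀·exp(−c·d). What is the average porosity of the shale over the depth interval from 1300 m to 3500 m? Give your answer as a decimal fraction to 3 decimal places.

Working in km (1 km = 1000 m; c in km⁻¹ = c in m⁻¹ × 1000):
⟨φ⟩ = (1/(d₂−d₁)) ∫ φ₀ e^(−cd) dd = φ₀·(e^(−c·d₁) − e^(−c·d₂)) / (c·(d₂−d₁))
e^(−0.57×1.3) = 0.4766; e^(−0.57×3.5) = 0.1360
⟨φ⟩ = 0.62 × (0.4766 − 0.1360) / (0.57 × 2.2) = 0.62 × 0.2716 = 0.1684

0.168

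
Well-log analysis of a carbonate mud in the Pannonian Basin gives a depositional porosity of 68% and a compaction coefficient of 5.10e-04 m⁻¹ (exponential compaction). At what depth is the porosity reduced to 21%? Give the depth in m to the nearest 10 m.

2300 m

Working in km (1 km = 1000 m; c in km⁻¹ = c in m⁻¹ × 1000):
Invert Athy's law: Z = ln(n₀/n) / c
Z = ln(0.68/0.21) / 0.51 = ln(3.238) / 0.51 = 1.1750 / 0.51 = 2.304 km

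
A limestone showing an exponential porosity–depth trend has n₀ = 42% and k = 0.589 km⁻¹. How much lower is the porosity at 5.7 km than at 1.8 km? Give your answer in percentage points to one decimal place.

n(1.8) = 0.42·e^(−0.589×1.8) = 0.1455
n(5.7) = 0.42·e^(−0.589×5.7) = 0.0146
Δn = 0.1455 − 0.0146 = 0.1309

13.1 percentage points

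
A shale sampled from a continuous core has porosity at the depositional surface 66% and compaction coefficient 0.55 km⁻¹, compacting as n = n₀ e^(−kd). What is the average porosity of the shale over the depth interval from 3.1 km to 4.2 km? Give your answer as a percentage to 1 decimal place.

⟨n⟩ = (1/(d₂−d₁)) ∫ n₀ e^(−kd) dd = n₀·(e^(−k·d₁) − e^(−k·d₂)) / (k·(d₂−d₁))
e^(−0.55×3.1) = 0.1818; e^(−0.55×4.2) = 0.0993
⟨n⟩ = 0.66 × (0.1818 − 0.0993) / (0.55 × 1.1) = 0.66 × 0.1364 = 0.0900

9.0%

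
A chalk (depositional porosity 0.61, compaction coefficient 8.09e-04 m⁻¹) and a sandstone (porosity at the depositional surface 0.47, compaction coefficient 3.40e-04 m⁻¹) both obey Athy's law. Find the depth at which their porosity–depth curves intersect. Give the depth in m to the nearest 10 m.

560 m

Working in km (1 km = 1000 m; c in km⁻¹ = c in m⁻¹ × 1000):
Set phi₀ₐ e^(−cₐd) = phi₀ᵦ e^(−cᵦd) ⇒ ln(phi₀ₐ/phi₀ᵦ) = (cₐ − cᵦ)·d
d = ln(0.61/0.47) / (0.809 − 0.34) = 0.2607 / 0.469 = 0.556 km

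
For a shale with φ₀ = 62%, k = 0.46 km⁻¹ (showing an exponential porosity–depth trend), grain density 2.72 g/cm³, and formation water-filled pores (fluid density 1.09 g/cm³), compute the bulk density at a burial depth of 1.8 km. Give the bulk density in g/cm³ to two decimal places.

2.28 g/cm³

Porosity at depth: φ = 0.62·exp(−0.46×1.8) = 0.62×0.4369 = 0.2709
Bulk density: ρ_b = (1−φ)ρ_g + φ·ρ_f = 0.7291×2.72 + 0.2709×1.09
       = 1.983 + 0.295 = 2.278 g/cm³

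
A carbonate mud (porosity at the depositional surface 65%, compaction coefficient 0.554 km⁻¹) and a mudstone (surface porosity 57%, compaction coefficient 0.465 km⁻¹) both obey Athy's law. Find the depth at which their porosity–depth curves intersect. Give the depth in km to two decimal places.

Set φ₀ₐ e^(−cₐZ) = φ₀ᵦ e^(−cᵦZ) ⇒ ln(φ₀ₐ/φ₀ᵦ) = (cₐ − cᵦ)·Z
Z = ln(0.65/0.57) / (0.554 − 0.465) = 0.1313 / 0.089 = 1.476 km

1.48 km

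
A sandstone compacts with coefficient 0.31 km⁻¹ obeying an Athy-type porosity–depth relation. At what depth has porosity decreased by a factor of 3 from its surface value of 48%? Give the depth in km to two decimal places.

φ/φ₀ = 1/3 ⇒ exp(−c·d) = 1/3 ⇒ d = ln(3) / c
d = 1.0986 / 0.31 = 3.544 km

3.54 km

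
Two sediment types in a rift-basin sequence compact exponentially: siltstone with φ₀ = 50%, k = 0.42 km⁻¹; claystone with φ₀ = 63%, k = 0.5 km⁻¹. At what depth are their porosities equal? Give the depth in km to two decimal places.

2.89 km

Set φ₀ₐ e^(−kₐz) = φ₀ᵦ e^(−kᵦz) ⇒ ln(φ₀ₐ/φ₀ᵦ) = (kₐ − kᵦ)·z
z = ln(0.5/0.63) / (0.42 − 0.5) = -0.2311 / -0.08 = 2.889 km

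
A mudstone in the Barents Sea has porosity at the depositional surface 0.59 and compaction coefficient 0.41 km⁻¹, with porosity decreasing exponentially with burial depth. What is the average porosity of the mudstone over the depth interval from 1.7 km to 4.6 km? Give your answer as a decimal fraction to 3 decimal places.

0.172

⟨n⟩ = (1/(d₂−d₁)) ∫ n₀ e^(−kd) dd = n₀·(e^(−k·d₁) − e^(−k·d₂)) / (k·(d₂−d₁))
e^(−0.41×1.7) = 0.4981; e^(−0.41×4.6) = 0.1517
⟨n⟩ = 0.59 × (0.4981 − 0.1517) / (0.41 × 2.9) = 0.59 × 0.2913 = 0.1719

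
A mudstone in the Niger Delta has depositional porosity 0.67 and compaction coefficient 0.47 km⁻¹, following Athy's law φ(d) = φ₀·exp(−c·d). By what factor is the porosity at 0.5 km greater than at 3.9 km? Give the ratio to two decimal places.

4.94

φ(d₁)/φ(d₂) = e^(−c·d₁)/e^(−c·d₂) = e^{c(d₂−d₁)}
= exp(0.47 × 3.4) = exp(1.598) = 4.9431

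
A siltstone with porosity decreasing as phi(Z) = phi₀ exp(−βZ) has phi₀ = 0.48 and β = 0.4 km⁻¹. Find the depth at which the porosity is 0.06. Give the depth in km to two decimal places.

5.20 km

Invert Athy's law: Z = ln(phi₀/phi) / β
Z = ln(0.48/0.06) / 0.4 = ln(8) / 0.4 = 2.0794 / 0.4 = 5.199 km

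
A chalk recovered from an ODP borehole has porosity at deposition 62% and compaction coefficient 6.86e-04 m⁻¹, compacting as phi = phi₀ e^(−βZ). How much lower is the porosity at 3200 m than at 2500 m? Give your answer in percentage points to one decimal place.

Working in km (1 km = 1000 m; β in km⁻¹ = β in m⁻¹ × 1000):
phi(2.5) = 0.62·e^(−0.686×2.5) = 0.1116
phi(3.2) = 0.62·e^(−0.686×3.2) = 0.0690
Δphi = 0.1116 − 0.0690 = 0.0425

4.3 percentage points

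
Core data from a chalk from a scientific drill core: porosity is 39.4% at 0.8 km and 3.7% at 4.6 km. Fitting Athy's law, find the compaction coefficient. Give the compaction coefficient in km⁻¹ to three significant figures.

0.622 km⁻¹

Athy: phi(d) = phi₀ e^(−βd) ⇒ phi₁/phi₂ = e^{β(d₂−d₁)} ⇒ β = ln(phi₁/phi₂)/(d₂−d₁)
β = ln(0.394/0.037) / (4.6 − 0.8) = ln(10.65) / 3.8 = 2.3654 / 3.8 = 0.6225 km⁻¹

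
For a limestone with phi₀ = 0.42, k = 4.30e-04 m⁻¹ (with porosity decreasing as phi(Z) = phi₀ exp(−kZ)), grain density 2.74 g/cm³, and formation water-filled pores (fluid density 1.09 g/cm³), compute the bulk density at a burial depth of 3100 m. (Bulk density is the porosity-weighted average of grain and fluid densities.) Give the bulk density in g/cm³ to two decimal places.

Working in km (1 km = 1000 m; k in km⁻¹ = k in m⁻¹ × 1000):
Porosity at depth: phi = 0.42·exp(−0.43×3.1) = 0.42×0.2637 = 0.1107
Bulk density: ρ_b = (1−phi)ρ_g + phi·ρ_f = 0.8893×2.74 + 0.1107×1.09
       = 2.437 + 0.121 = 2.557 g/cm³

2.56 g/cm³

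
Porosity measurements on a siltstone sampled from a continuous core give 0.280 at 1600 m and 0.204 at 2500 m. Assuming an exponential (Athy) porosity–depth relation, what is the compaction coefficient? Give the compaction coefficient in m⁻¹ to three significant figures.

Working in km (1 km = 1000 m; β in km⁻¹ = β in m⁻¹ × 1000):
Athy: n(z) = n₀ e^(−βz) ⇒ n₁/n₂ = e^{β(z₂−z₁)} ⇒ β = ln(n₁/n₂)/(z₂−z₁)
β = ln(0.28/0.204) / (2.5 − 1.6) = ln(1.373) / 0.9 = 0.3167 / 0.9 = 0.3519 km⁻¹

0.000352 m⁻¹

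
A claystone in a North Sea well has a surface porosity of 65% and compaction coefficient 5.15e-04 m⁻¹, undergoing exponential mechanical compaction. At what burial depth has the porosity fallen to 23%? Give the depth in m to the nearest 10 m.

2020 m

Working in km (1 km = 1000 m; β in km⁻¹ = β in m⁻¹ × 1000):
Invert Athy's law: d = ln(φ₀/φ) / β
d = ln(0.65/0.23) / 0.515 = ln(2.826) / 0.515 = 1.0389 / 0.515 = 2.017 km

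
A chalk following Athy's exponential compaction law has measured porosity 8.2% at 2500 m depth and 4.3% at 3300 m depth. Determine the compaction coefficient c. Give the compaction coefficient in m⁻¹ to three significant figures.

0.000807 m⁻¹

Working in km (1 km = 1000 m; c in km⁻¹ = c in m⁻¹ × 1000):
Athy: phi(z) = phi₀ e^(−cz) ⇒ phi₁/phi₂ = e^{c(z₂−z₁)} ⇒ c = ln(phi₁/phi₂)/(z₂−z₁)
c = ln(0.082/0.043) / (3.3 − 2.5) = ln(1.907) / 0.8 = 0.6455 / 0.8 = 0.8069 km⁻¹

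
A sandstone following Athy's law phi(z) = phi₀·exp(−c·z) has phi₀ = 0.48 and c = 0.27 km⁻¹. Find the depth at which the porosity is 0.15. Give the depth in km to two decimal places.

4.31 km

Invert Athy's law: z = ln(phi₀/phi) / c
z = ln(0.48/0.15) / 0.27 = ln(3.2) / 0.27 = 1.1632 / 0.27 = 4.308 km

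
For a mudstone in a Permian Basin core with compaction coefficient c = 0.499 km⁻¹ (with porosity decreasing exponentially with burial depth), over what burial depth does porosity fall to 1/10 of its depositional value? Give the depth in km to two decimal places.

4.61 km

phi/phi₀ = 1/10 ⇒ exp(−c·Z) = 1/10 ⇒ Z = ln(10) / c
Z = 2.3026 / 0.499 = 4.614 km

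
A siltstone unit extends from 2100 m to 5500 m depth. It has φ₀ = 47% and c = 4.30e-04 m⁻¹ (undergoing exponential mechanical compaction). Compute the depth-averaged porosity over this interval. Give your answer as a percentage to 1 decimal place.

10.0%

Working in km (1 km = 1000 m; c in km⁻¹ = c in m⁻¹ × 1000):
⟨φ⟩ = (1/(Z₂−Z₁)) ∫ φ₀ e^(−cZ) dZ = φ₀·(e^(−c·Z₁) − e^(−c·Z₂)) / (c·(Z₂−Z₁))
e^(−0.43×2.1) = 0.4054; e^(−0.43×5.5) = 0.0939
⟨φ⟩ = 0.47 × (0.4054 − 0.0939) / (0.43 × 3.4) = 0.47 × 0.2130 = 0.1001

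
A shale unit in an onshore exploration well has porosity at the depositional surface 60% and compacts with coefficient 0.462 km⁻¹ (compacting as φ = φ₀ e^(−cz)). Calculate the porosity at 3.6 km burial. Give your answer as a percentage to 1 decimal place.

11.4%

φ = φ₀·exp(−c·z) = 0.6 × exp(−0.462 × 3.6) = 0.6 × exp(−1.663)
  = 0.6 × 0.1895 = 0.1137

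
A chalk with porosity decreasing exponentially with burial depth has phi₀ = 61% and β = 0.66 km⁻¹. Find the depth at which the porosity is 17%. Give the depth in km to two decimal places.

1.94 km

Invert Athy's law: Z = ln(phi₀/phi) / β
Z = ln(0.61/0.17) / 0.66 = ln(3.588) / 0.66 = 1.2777 / 0.66 = 1.936 km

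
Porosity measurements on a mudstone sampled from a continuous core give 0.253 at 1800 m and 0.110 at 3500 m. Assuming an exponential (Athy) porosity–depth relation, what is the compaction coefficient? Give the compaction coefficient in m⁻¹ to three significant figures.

0.000490 m⁻¹

Working in km (1 km = 1000 m; β in km⁻¹ = β in m⁻¹ × 1000):
Athy: φ(Z) = φ₀ e^(−βZ) ⇒ φ₁/φ₂ = e^{β(Z₂−Z₁)} ⇒ β = ln(φ₁/φ₂)/(Z₂−Z₁)
β = ln(0.253/0.11) / (3.5 − 1.8) = ln(2.3) / 1.7 = 0.8329 / 1.7 = 0.4899 km⁻¹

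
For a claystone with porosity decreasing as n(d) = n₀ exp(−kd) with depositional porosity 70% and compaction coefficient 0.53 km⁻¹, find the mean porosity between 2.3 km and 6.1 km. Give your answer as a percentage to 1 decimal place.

⟨n⟩ = (1/(d₂−d₁)) ∫ n₀ e^(−kd) dd = n₀·(e^(−k·d₁) − e^(−k·d₂)) / (k·(d₂−d₁))
e^(−0.53×2.3) = 0.2955; e^(−0.53×6.1) = 0.0394
⟨n⟩ = 0.7 × (0.2955 − 0.0394) / (0.53 × 3.8) = 0.7 × 0.1272 = 0.0890

8.9%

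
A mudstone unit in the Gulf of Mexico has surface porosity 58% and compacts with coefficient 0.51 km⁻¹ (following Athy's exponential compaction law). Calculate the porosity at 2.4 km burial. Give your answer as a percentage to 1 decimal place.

17.1%

φ = φ₀·exp(−β·d) = 0.58 × exp(−0.51 × 2.4) = 0.58 × exp(−1.224)
  = 0.58 × 0.2941 = 0.1705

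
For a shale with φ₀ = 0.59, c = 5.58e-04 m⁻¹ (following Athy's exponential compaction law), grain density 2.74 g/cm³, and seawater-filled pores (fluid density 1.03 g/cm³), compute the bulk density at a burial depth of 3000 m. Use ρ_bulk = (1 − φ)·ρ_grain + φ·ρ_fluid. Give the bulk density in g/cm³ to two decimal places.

2.55 g/cm³

Working in km (1 km = 1000 m; c in km⁻¹ = c in m⁻¹ × 1000):
Porosity at depth: φ = 0.59·exp(−0.558×3) = 0.59×0.1875 = 0.1106
Bulk density: ρ_b = (1−φ)ρ_g + φ·ρ_f = 0.8894×2.74 + 0.1106×1.03
       = 2.437 + 0.114 = 2.551 g/cm³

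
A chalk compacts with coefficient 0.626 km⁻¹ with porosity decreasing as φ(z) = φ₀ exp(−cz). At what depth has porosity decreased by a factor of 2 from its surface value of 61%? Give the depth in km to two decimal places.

φ/φ₀ = 1/2 ⇒ exp(−c·z) = 1/2 ⇒ z = ln(2) / c
z = 0.6931 / 0.626 = 1.107 km

1.11 km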